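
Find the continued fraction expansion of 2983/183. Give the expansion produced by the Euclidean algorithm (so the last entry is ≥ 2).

2983 = 16·183 + 55
183 = 3·55 + 18
55 = 3·18 + 1
18 = 18·1 + 0  (stop)
So 2983/183 = [16; 3, 3, 18].

[16; 3, 3, 18]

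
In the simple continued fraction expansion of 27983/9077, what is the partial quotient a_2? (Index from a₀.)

14

27983 = 3·9077 + 752   →  a_0 = 3
9077 = 12·752 + 53   →  a_1 = 12
752 = 14·53 + 10   →  a_2 = 14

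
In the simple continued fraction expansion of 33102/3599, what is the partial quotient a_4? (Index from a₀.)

3

33102 = 9·3599 + 711   →  a_0 = 9
3599 = 5·711 + 44   →  a_1 = 5
711 = 16·44 + 7   →  a_2 = 16
44 = 6·7 + 2   →  a_3 = 6
7 = 3·2 + 1   →  a_4 = 3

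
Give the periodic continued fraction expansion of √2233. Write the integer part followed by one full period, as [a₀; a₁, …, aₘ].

a₀ = ⌊√2233⌋ = 47.

[47; 3, 1, 12, 1, 3, 94]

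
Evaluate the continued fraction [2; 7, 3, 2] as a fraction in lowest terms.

109/51

Using pₖ = aₖpₖ₋₁ + pₖ₋₂ and qₖ = aₖqₖ₋₁ + qₖ₋₂:
  k=0: a=2, p=2, q=1
  k=1: a=7, p=15, q=7
  k=2: a=3, p=47, q=22
  k=3: a=2, p=109, q=51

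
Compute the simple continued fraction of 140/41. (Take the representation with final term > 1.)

[3; 2, 2, 2, 3]

140 = 3×41 + 17
41 = 2×17 + 7
17 = 2×7 + 3
7 = 2×3 + 1
3 = 3×1 + 0  (stop)
So 140/41 = [3; 2, 2, 2, 3].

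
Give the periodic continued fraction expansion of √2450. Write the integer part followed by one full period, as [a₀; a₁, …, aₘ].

a₀ = ⌊√2450⌋ = 49.

[49; 2, 98]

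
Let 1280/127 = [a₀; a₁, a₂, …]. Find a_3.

1280 = 10·127 + 10   →  a_0 = 10
127 = 12·10 + 7   →  a_1 = 12
10 = 1·7 + 3   →  a_2 = 1
7 = 2·3 + 1   →  a_3 = 2

2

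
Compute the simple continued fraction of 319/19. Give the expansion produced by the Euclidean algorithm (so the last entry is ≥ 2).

[16; 1, 3, 1, 3]

319 = 16×19 + 15
19 = 1×15 + 4
15 = 3×4 + 3
4 = 1×3 + 1
3 = 3×1 + 0  (stop)
So 319/19 = [16; 1, 3, 1, 3].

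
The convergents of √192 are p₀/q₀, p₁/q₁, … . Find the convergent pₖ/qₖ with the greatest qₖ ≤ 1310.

√192 = [13; 1, 5, 1, 26, …] (period length 4).
Convergents:
  p_0/q_0 = 13/1
  p_1/q_1 = 14/1
  p_2/q_2 = 83/6
  p_3/q_3 = 97/7
  p_4/q_4 = 2605/188
  p_5/q_5 = 2702/195
  p_6/q_6 = 16115/1163
  p_7/q_7 = 18817/1358
q_6 = 1163 ≤ 1310 < 1358 = q_7, so the answer is 16115/1163.

16115/1163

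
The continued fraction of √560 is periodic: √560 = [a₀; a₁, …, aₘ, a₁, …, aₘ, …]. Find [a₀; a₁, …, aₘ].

[23; 1, 1, 1, 46]

a₀ = ⌊√560⌋ = 23.
With m₀=0, d₀=1 and mₖ₊₁ = dₖaₖ − mₖ, dₖ₊₁ = (n − mₖ₊₁²)/dₖ, aₖ₊₁ = ⌊(a₀+mₖ₊₁)/dₖ₊₁⌋:
  k=1: m=23, d=31, a=1
  k=2: m=8, d=16, a=1
  k=3: m=8, d=31, a=1
  k=4: m=23, d=1, a=46
d=1 and a=2a₀=46 at k=4, so the next step gives (m, d) = (23, 31) again — its k=1 value — and the period has length 4.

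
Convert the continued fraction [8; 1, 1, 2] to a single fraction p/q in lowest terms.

43/5

Using pₖ = aₖpₖ₋₁ + pₖ₋₂ and qₖ = aₖqₖ₋₁ + qₖ₋₂:
  k=0: a=8, p=8, q=1
  k=1: a=1, p=9, q=1
  k=2: a=1, p=17, q=2
  k=3: a=2, p=43, q=5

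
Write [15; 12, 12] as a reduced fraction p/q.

2187/145

Using pₖ = aₖpₖ₋₁ + pₖ₋₂ and qₖ = aₖqₖ₋₁ + qₖ₋₂:
  k=0: a=15, p=15, q=1
  k=1: a=12, p=181, q=12
  k=2: a=12, p=2187, q=145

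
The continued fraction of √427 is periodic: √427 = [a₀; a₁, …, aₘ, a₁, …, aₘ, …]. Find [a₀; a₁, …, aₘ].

[20; 1, 1, 1, 40]

a₀ = ⌊√427⌋ = 20.
With m₀=0, d₀=1 and mₖ₊₁ = dₖaₖ − mₖ, dₖ₊₁ = (n − mₖ₊₁²)/dₖ, aₖ₊₁ = ⌊(a₀+mₖ₊₁)/dₖ₊₁⌋:
  k=1: m=20, d=27, a=1
  k=2: m=7, d=14, a=1
  k=3: m=7, d=27, a=1
  k=4: m=20, d=1, a=40
d=1 and a=2a₀=40 at k=4, so the next step gives (m, d) = (20, 27) again — its k=1 value — and the period has length 4.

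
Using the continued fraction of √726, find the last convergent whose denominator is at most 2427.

√726 = [26; 1, 16, 1, 52, …] (period length 4).
Convergents:
  p_0/q_0 = 26/1
  p_1/q_1 = 27/1
  p_2/q_2 = 458/17
  p_3/q_3 = 485/18
  p_4/q_4 = 25678/953
  p_5/q_5 = 26163/971
  p_6/q_6 = 444286/16489
q_5 = 971 ≤ 2427 < 16489 = q_6, so the answer is 26163/971.

26163/971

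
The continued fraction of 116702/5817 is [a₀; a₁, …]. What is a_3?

2

116702 = 20·5817 + 362   →  a_0 = 20
5817 = 16·362 + 25   →  a_1 = 16
362 = 14·25 + 12   →  a_2 = 14
25 = 2·12 + 1   →  a_3 = 2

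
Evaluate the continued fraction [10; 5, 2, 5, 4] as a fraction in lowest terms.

Using pₖ = aₖpₖ₋₁ + pₖ₋₂ and qₖ = aₖqₖ₋₁ + qₖ₋₂:
  k=0: a=10, p=10, q=1
  k=1: a=5, p=51, q=5
  k=2: a=2, p=112, q=11
  k=3: a=5, p=611, q=60
  k=4: a=4, p=2556, q=251

2556/251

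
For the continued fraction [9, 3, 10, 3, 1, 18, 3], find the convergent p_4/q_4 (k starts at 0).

1184/127

Using pₖ = aₖpₖ₋₁ + pₖ₋₂, qₖ = aₖqₖ₋₁ + qₖ₋₂ (with p₋₁=1, p₋₂=0, q₋₁=0, q₋₂=1):
  k=0: a=9, p=9, q=1
  k=1: a=3, p=28, q=3
  k=2: a=10, p=289, q=31
  k=3: a=3, p=895, q=96
  k=4: a=1, p=1184, q=127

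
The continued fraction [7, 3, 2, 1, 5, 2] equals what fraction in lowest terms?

905/124

Fold from the inside: start with 2/1.
  5 + 1/2 = 11/2
  1 + 2/11 = 13/11
  2 + 11/13 = 37/13
  3 + 13/37 = 124/37
  7 + 37/124 = 905/124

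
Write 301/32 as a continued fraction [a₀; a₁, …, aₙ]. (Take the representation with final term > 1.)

[9; 2, 2, 6]

301 = 9×32 + 13
32 = 2×13 + 6
13 = 2×6 + 1
6 = 6×1 + 0  (stop)
So 301/32 = [9; 2, 2, 6].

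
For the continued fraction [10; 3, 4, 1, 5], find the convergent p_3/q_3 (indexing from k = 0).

165/16

Using pₖ = aₖpₖ₋₁ + pₖ₋₂, qₖ = aₖqₖ₋₁ + qₖ₋₂ (with p₋₁=1, p₋₂=0, q₋₁=0, q₋₂=1):
  k=0: a=10, p=10, q=1
  k=1: a=3, p=31, q=3
  k=2: a=4, p=134, q=13
  k=3: a=1, p=165, q=16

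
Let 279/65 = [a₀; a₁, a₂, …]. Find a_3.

2

279 = 4·65 + 19   →  a_0 = 4
65 = 3·19 + 8   →  a_1 = 3
19 = 2·8 + 3   →  a_2 = 2
8 = 2·3 + 2   →  a_3 = 2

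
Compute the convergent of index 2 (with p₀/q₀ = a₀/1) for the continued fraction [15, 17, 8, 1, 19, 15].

2063/137

Using pₖ = aₖpₖ₋₁ + pₖ₋₂, qₖ = aₖqₖ₋₁ + qₖ₋₂ (with p₋₁=1, p₋₂=0, q₋₁=0, q₋₂=1):
  k=0: a=15, p=15, q=1
  k=1: a=17, p=256, q=17
  k=2: a=8, p=2063, q=137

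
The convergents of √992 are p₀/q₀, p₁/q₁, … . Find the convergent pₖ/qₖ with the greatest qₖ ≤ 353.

√992 = [31; 2, 62, …] (period length 2).
Convergents:
  p_0/q_0 = 31/1
  p_1/q_1 = 63/2
  p_2/q_2 = 3937/125
  p_3/q_3 = 7937/252
  p_4/q_4 = 496031/15749
q_3 = 252 ≤ 353 < 15749 = q_4, so the answer is 7937/252.

7937/252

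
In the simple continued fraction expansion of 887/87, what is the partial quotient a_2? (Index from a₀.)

887 = 10·87 + 17   →  a_0 = 10
87 = 5·17 + 2   →  a_1 = 5
17 = 8·2 + 1   →  a_2 = 8

8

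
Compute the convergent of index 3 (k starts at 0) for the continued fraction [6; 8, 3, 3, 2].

508/83

Using pₖ = aₖpₖ₋₁ + pₖ₋₂, qₖ = aₖqₖ₋₁ + qₖ₋₂ (with p₋₁=1, p₋₂=0, q₋₁=0, q₋₂=1):
  k=0: a=6, p=6, q=1
  k=1: a=8, p=49, q=8
  k=2: a=3, p=153, q=25
  k=3: a=3, p=508, q=83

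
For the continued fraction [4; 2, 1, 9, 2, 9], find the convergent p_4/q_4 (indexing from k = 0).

Using pₖ = aₖpₖ₋₁ + pₖ₋₂, qₖ = aₖqₖ₋₁ + qₖ₋₂ (with p₋₁=1, p₋₂=0, q₋₁=0, q₋₂=1):
  k=0: a=4, p=4, q=1
  k=1: a=2, p=9, q=2
  k=2: a=1, p=13, q=3
  k=3: a=9, p=126, q=29
  k=4: a=2, p=265, q=61

265/61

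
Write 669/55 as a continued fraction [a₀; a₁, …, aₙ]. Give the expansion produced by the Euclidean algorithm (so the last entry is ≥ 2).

[12; 6, 9]

669 = 12×55 + 9
55 = 6×9 + 1
9 = 9×1 + 0  (stop)
So 669/55 = [12; 6, 9].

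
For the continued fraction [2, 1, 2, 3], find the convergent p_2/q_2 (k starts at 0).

8/3

Using pₖ = aₖpₖ₋₁ + pₖ₋₂, qₖ = aₖqₖ₋₁ + qₖ₋₂ (with p₋₁=1, p₋₂=0, q₋₁=0, q₋₂=1):
  k=0: a=2, p=2, q=1
  k=1: a=1, p=3, q=1
  k=2: a=2, p=8, q=3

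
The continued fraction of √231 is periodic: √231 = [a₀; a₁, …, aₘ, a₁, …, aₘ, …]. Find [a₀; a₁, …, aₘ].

[15; 5, 30]

a₀ = ⌊√231⌋ = 15.
With m₀=0, d₀=1 and mₖ₊₁ = dₖaₖ − mₖ, dₖ₊₁ = (n − mₖ₊₁²)/dₖ, aₖ₊₁ = ⌊(a₀+mₖ₊₁)/dₖ₊₁⌋:
  k=1: m=15, d=6, a=5
  k=2: m=15, d=1, a=30
d=1 and a=2a₀=30 at k=2, so the next step gives (m, d) = (15, 6) again — its k=1 value — and the period has length 2.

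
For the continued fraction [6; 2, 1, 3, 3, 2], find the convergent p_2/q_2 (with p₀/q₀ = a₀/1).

Using pₖ = aₖpₖ₋₁ + pₖ₋₂, qₖ = aₖqₖ₋₁ + qₖ₋₂ (with p₋₁=1, p₋₂=0, q₋₁=0, q₋₂=1):
  k=0: a=6, p=6, q=1
  k=1: a=2, p=13, q=2
  k=2: a=1, p=19, q=3

19/3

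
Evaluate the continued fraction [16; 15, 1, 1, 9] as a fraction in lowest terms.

Using pₖ = aₖpₖ₋₁ + pₖ₋₂ and qₖ = aₖqₖ₋₁ + qₖ₋₂:
  k=0: a=16, p=16, q=1
  k=1: a=15, p=241, q=15
  k=2: a=1, p=257, q=16
  k=3: a=1, p=498, q=31
  k=4: a=9, p=4739, q=295

4739/295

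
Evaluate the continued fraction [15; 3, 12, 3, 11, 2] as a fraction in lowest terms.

Using pₖ = aₖpₖ₋₁ + pₖ₋₂ and qₖ = aₖqₖ₋₁ + qₖ₋₂:
  k=0: a=15, p=15, q=1
  k=1: a=3, p=46, q=3
  k=2: a=12, p=567, q=37
  k=3: a=3, p=1747, q=114
  k=4: a=11, p=19784, q=1291
  k=5: a=2, p=41315, q=2696

41315/2696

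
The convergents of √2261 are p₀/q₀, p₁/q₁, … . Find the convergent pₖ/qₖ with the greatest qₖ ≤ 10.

428/9

√2261 = [47; 1, 1, 4, 1, 1, 94, …] (period length 6).
Convergents:
  p_0/q_0 = 47/1
  p_1/q_1 = 48/1
  p_2/q_2 = 95/2
  p_3/q_3 = 428/9
  p_4/q_4 = 523/11
q_3 = 9 ≤ 10 < 11 = q_4, so the answer is 428/9.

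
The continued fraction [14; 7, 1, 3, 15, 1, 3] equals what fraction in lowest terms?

Fold from the inside: start with 3/1.
  1 + 1/3 = 4/3
  15 + 3/4 = 63/4
  3 + 4/63 = 193/63
  1 + 63/193 = 256/193
  7 + 193/256 = 1985/256
  14 + 256/1985 = 28046/1985

28046/1985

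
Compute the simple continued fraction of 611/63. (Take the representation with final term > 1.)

611 = 9·63 + 44
63 = 1·44 + 19
44 = 2·19 + 6
19 = 3·6 + 1
6 = 6·1 + 0  (stop)
So 611/63 = [9; 1, 2, 3, 6].

[9; 1, 2, 3, 6]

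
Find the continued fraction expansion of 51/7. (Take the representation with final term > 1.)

[7; 3, 2]

51 = 7*7 + 2
7 = 3*2 + 1
2 = 2*1 + 0  (stop)
So 51/7 = [7; 3, 2].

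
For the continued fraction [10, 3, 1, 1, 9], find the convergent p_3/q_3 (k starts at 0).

72/7

Using pₖ = aₖpₖ₋₁ + pₖ₋₂, qₖ = aₖqₖ₋₁ + qₖ₋₂ (with p₋₁=1, p₋₂=0, q₋₁=0, q₋₂=1):
  k=0: a=10, p=10, q=1
  k=1: a=3, p=31, q=3
  k=2: a=1, p=41, q=4
  k=3: a=1, p=72, q=7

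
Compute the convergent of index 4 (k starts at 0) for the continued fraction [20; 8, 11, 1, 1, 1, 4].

3743/186

Using pₖ = aₖpₖ₋₁ + pₖ₋₂, qₖ = aₖqₖ₋₁ + qₖ₋₂ (with p₋₁=1, p₋₂=0, q₋₁=0, q₋₂=1):
  k=0: a=20, p=20, q=1
  k=1: a=8, p=161, q=8
  k=2: a=11, p=1791, q=89
  k=3: a=1, p=1952, q=97
  k=4: a=1, p=3743, q=186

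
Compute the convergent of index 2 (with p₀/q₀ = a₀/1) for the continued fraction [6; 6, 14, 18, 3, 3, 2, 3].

Using pₖ = aₖpₖ₋₁ + pₖ₋₂, qₖ = aₖqₖ₋₁ + qₖ₋₂ (with p₋₁=1, p₋₂=0, q₋₁=0, q₋₂=1):
  k=0: a=6, p=6, q=1
  k=1: a=6, p=37, q=6
  k=2: a=14, p=524, q=85

524/85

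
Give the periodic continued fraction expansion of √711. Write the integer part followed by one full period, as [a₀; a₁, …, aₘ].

a₀ = ⌊√711⌋ = 26.
With m₀=0, d₀=1 and mₖ₊₁ = dₖaₖ − mₖ, dₖ₊₁ = (n − mₖ₊₁²)/dₖ, aₖ₊₁ = ⌊(a₀+mₖ₊₁)/dₖ₊₁⌋:
  k=1: m=26, d=35, a=1
  k=2: m=9, d=18, a=1
  k=3: m=9, d=35, a=1
  k=4: m=26, d=1, a=52
d=1 and a=2a₀=52 at k=4, so the next step gives (m, d) = (26, 35) again — its k=1 value — and the period has length 4.

[26; 1, 1, 1, 52]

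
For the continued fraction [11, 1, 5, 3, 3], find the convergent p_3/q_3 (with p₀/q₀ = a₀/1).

225/19

Using pₖ = aₖpₖ₋₁ + pₖ₋₂, qₖ = aₖqₖ₋₁ + qₖ₋₂ (with p₋₁=1, p₋₂=0, q₋₁=0, q₋₂=1):
  k=0: a=11, p=11, q=1
  k=1: a=1, p=12, q=1
  k=2: a=5, p=71, q=6
  k=3: a=3, p=225, q=19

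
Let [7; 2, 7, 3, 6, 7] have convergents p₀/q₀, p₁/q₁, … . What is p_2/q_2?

112/15

Using pₖ = aₖpₖ₋₁ + pₖ₋₂, qₖ = aₖqₖ₋₁ + qₖ₋₂ (with p₋₁=1, p₋₂=0, q₋₁=0, q₋₂=1):
  k=0: a=7, p=7, q=1
  k=1: a=2, p=15, q=2
  k=2: a=7, p=112, q=15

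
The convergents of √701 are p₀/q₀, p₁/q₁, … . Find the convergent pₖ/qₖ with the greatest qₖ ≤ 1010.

11782/445

√701 = [26; 2, 10, 10, 2, 52, …] (period length 5).
Convergents:
  p_0/q_0 = 26/1
  p_1/q_1 = 53/2
  p_2/q_2 = 556/21
  p_3/q_3 = 5613/212
  p_4/q_4 = 11782/445
  p_5/q_5 = 618277/23352
q_4 = 445 ≤ 1010 < 23352 = q_5, so the answer is 11782/445.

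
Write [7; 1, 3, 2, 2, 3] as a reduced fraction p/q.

Fold from the inside: start with 3/1.
  2 + 1/3 = 7/3
  2 + 3/7 = 17/7
  3 + 7/17 = 58/17
  1 + 17/58 = 75/58
  7 + 58/75 = 583/75

583/75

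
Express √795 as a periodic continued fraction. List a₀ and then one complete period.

[28; 5, 9, 5, 56]

a₀ = ⌊√795⌋ = 28.
With m₀=0, d₀=1 and mₖ₊₁ = dₖaₖ − mₖ, dₖ₊₁ = (n − mₖ₊₁²)/dₖ, aₖ₊₁ = ⌊(a₀+mₖ₊₁)/dₖ₊₁⌋:
  k=1: m=28, d=11, a=5
  k=2: m=27, d=6, a=9
  k=3: m=27, d=11, a=5
  k=4: m=28, d=1, a=56
d=1 and a=2a₀=56 at k=4, so the next step gives (m, d) = (28, 11) again — its k=1 value — and the period has length 4.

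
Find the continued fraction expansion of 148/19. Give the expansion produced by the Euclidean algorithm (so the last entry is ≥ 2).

[7; 1, 3, 1, 3]

148 = 7×19 + 15
19 = 1×15 + 4
15 = 3×4 + 3
4 = 1×3 + 1
3 = 3×1 + 0  (stop)
So 148/19 = [7; 1, 3, 1, 3].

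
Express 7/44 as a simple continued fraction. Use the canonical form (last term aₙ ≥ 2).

[0; 6, 3, 2]

7 = 0×44 + 7
44 = 6×7 + 2
7 = 3×2 + 1
2 = 2×1 + 0  (stop)
So 7/44 = [0; 6, 3, 2].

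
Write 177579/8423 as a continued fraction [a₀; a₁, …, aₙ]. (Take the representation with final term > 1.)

[21; 12, 9, 1, 4, 14]

177579 = 21·8423 + 696
8423 = 12·696 + 71
696 = 9·71 + 57
71 = 1·57 + 14
57 = 4·14 + 1
14 = 14·1 + 0  (stop)
So 177579/8423 = [21; 12, 9, 1, 4, 14].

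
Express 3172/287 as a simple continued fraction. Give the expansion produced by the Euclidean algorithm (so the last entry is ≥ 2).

3172 = 11·287 + 15
287 = 19·15 + 2
15 = 7·2 + 1
2 = 2·1 + 0  (stop)
So 3172/287 = [11; 19, 7, 2].

[11; 19, 7, 2]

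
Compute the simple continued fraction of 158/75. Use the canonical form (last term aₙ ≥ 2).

158 = 2·75 + 8
75 = 9·8 + 3
8 = 2·3 + 2
3 = 1·2 + 1
2 = 2·1 + 0  (stop)
So 158/75 = [2; 9, 2, 1, 2].

[2; 9, 2, 1, 2]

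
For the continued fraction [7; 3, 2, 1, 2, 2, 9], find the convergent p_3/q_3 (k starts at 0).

73/10

Using pₖ = aₖpₖ₋₁ + pₖ₋₂, qₖ = aₖqₖ₋₁ + qₖ₋₂ (with p₋₁=1, p₋₂=0, q₋₁=0, q₋₂=1):
  k=0: a=7, p=7, q=1
  k=1: a=3, p=22, q=3
  k=2: a=2, p=51, q=7
  k=3: a=1, p=73, q=10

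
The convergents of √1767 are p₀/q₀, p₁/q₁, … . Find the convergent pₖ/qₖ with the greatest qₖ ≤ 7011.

√1767 = [42; 28, 84, …] (period length 2).
Convergents:
  p_0/q_0 = 42/1
  p_1/q_1 = 1177/28
  p_2/q_2 = 98910/2353
  p_3/q_3 = 2770657/65912
q_2 = 2353 ≤ 7011 < 65912 = q_3, so the answer is 98910/2353.

98910/2353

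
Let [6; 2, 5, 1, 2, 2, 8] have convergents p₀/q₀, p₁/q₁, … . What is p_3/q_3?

Using pₖ = aₖpₖ₋₁ + pₖ₋₂, qₖ = aₖqₖ₋₁ + qₖ₋₂ (with p₋₁=1, p₋₂=0, q₋₁=0, q₋₂=1):
  k=0: a=6, p=6, q=1
  k=1: a=2, p=13, q=2
  k=2: a=5, p=71, q=11
  k=3: a=1, p=84, q=13

84/13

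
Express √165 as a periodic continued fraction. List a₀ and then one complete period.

[12; 1, 5, 2, 5, 1, 24]

a₀ = ⌊√165⌋ = 12.
With m₀=0, d₀=1 and mₖ₊₁ = dₖaₖ − mₖ, dₖ₊₁ = (n − mₖ₊₁²)/dₖ, aₖ₊₁ = ⌊(a₀+mₖ₊₁)/dₖ₊₁⌋:
  k=1: m=12, d=21, a=1
  k=2: m=9, d=4, a=5
  k=3: m=11, d=11, a=2
  k=4: m=11, d=4, a=5
  k=5: m=9, d=21, a=1
  k=6: m=12, d=1, a=24
d=1 and a=2a₀=24 at k=6, so the next step gives (m, d) = (12, 21) again — its k=1 value — and the period has length 6.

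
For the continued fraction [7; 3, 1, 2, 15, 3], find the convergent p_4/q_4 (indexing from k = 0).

1229/169

Using pₖ = aₖpₖ₋₁ + pₖ₋₂, qₖ = aₖqₖ₋₁ + qₖ₋₂ (with p₋₁=1, p₋₂=0, q₋₁=0, q₋₂=1):
  k=0: a=7, p=7, q=1
  k=1: a=3, p=22, q=3
  k=2: a=1, p=29, q=4
  k=3: a=2, p=80, q=11
  k=4: a=15, p=1229, q=169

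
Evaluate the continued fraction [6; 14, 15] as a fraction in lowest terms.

1281/211

Using pₖ = aₖpₖ₋₁ + pₖ₋₂ and qₖ = aₖqₖ₋₁ + qₖ₋₂:
  k=0: a=6, p=6, q=1
  k=1: a=14, p=85, q=14
  k=2: a=15, p=1281, q=211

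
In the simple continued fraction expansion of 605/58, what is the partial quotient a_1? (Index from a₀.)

605 = 10·58 + 25   →  a_0 = 10
58 = 2·25 + 8   →  a_1 = 2

2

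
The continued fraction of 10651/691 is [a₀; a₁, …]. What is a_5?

11

10651 = 15·691 + 286   →  a_0 = 15
691 = 2·286 + 119   →  a_1 = 2
286 = 2·119 + 48   →  a_2 = 2
119 = 2·48 + 23   →  a_3 = 2
48 = 2·23 + 2   →  a_4 = 2
23 = 11·2 + 1   →  a_5 = 11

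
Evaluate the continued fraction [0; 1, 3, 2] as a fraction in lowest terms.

Fold from the inside: start with 2/1.
  3 + 1/2 = 7/2
  1 + 2/7 = 9/7
  0 + 7/9 = 7/9

7/9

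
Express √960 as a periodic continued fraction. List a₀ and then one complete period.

a₀ = ⌊√960⌋ = 30.
With m₀=0, d₀=1 and mₖ₊₁ = dₖaₖ − mₖ, dₖ₊₁ = (n − mₖ₊₁²)/dₖ, aₖ₊₁ = ⌊(a₀+mₖ₊₁)/dₖ₊₁⌋:
  k=1: m=30, d=60, a=1
  k=2: m=30, d=1, a=60
d=1 and a=2a₀=60 at k=2, so the next step gives (m, d) = (30, 60) again — its k=1 value — and the period has length 2.

[30; 1, 60]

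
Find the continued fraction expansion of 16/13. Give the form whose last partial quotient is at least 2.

16 = 1·13 + 3
13 = 4·3 + 1
3 = 3·1 + 0  (stop)
So 16/13 = [1; 4, 3].

[1; 4, 3]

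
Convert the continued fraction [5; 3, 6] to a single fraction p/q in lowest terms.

101/19

Using pₖ = aₖpₖ₋₁ + pₖ₋₂ and qₖ = aₖqₖ₋₁ + qₖ₋₂:
  k=0: a=5, p=5, q=1
  k=1: a=3, p=16, q=3
  k=2: a=6, p=101, q=19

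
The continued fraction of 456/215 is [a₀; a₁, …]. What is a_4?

456 = 2·215 + 26   →  a_0 = 2
215 = 8·26 + 7   →  a_1 = 8
26 = 3·7 + 5   →  a_2 = 3
7 = 1·5 + 2   →  a_3 = 1
5 = 2·2 + 1   →  a_4 = 2

2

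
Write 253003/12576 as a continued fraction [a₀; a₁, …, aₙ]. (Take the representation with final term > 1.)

253003 = 20×12576 + 1483
12576 = 8×1483 + 712
1483 = 2×712 + 59
712 = 12×59 + 4
59 = 14×4 + 3
4 = 1×3 + 1
3 = 3×1 + 0  (stop)
So 253003/12576 = [20; 8, 2, 12, 14, 1, 3].

[20; 8, 2, 12, 14, 1, 3]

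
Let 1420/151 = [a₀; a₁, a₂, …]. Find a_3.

9

1420 = 9·151 + 61   →  a_0 = 9
151 = 2·61 + 29   →  a_1 = 2
61 = 2·29 + 3   →  a_2 = 2
29 = 9·3 + 2   →  a_3 = 9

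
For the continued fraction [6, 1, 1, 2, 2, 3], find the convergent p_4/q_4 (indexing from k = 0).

Using pₖ = aₖpₖ₋₁ + pₖ₋₂, qₖ = aₖqₖ₋₁ + qₖ₋₂ (with p₋₁=1, p₋₂=0, q₋₁=0, q₋₂=1):
  k=0: a=6, p=6, q=1
  k=1: a=1, p=7, q=1
  k=2: a=1, p=13, q=2
  k=3: a=2, p=33, q=5
  k=4: a=2, p=79, q=12

79/12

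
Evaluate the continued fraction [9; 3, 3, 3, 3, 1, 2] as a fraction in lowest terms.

3656/393

Fold from the inside: start with 2/1.
  1 + 1/2 = 3/2
  3 + 2/3 = 11/3
  3 + 3/11 = 36/11
  3 + 11/36 = 119/36
  3 + 36/119 = 393/119
  9 + 119/393 = 3656/393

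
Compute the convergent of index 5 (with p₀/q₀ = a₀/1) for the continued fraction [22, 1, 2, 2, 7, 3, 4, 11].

Using pₖ = aₖpₖ₋₁ + pₖ₋₂, qₖ = aₖqₖ₋₁ + qₖ₋₂ (with p₋₁=1, p₋₂=0, q₋₁=0, q₋₂=1):
  k=0: a=22, p=22, q=1
  k=1: a=1, p=23, q=1
  k=2: a=2, p=68, q=3
  k=3: a=2, p=159, q=7
  k=4: a=7, p=1181, q=52
  k=5: a=3, p=3702, q=163

3702/163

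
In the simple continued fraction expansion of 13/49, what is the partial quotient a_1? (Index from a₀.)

13 = 0·49 + 13   →  a_0 = 0
49 = 3·13 + 10   →  a_1 = 3

3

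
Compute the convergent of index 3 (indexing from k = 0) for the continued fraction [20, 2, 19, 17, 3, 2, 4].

13624/665

Using pₖ = aₖpₖ₋₁ + pₖ₋₂, qₖ = aₖqₖ₋₁ + qₖ₋₂ (with p₋₁=1, p₋₂=0, q₋₁=0, q₋₂=1):
  k=0: a=20, p=20, q=1
  k=1: a=2, p=41, q=2
  k=2: a=19, p=799, q=39
  k=3: a=17, p=13624, q=665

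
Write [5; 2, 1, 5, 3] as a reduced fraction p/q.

289/54

Fold from the inside: start with 3/1.
  5 + 1/3 = 16/3
  1 + 3/16 = 19/16
  2 + 16/19 = 54/19
  5 + 19/54 = 289/54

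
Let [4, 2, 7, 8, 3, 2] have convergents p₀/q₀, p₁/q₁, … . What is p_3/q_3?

545/122

Using pₖ = aₖpₖ₋₁ + pₖ₋₂, qₖ = aₖqₖ₋₁ + qₖ₋₂ (with p₋₁=1, p₋₂=0, q₋₁=0, q₋₂=1):
  k=0: a=4, p=4, q=1
  k=1: a=2, p=9, q=2
  k=2: a=7, p=67, q=15
  k=3: a=8, p=545, q=122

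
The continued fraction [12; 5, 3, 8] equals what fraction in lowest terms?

1621/133

Using pₖ = aₖpₖ₋₁ + pₖ₋₂ and qₖ = aₖqₖ₋₁ + qₖ₋₂:
  k=0: a=12, p=12, q=1
  k=1: a=5, p=61, q=5
  k=2: a=3, p=195, q=16
  k=3: a=8, p=1621, q=133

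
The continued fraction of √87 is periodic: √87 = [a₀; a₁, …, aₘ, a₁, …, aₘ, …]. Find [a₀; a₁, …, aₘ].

[9; 3, 18]

a₀ = ⌊√87⌋ = 9.
With m₀=0, d₀=1 and mₖ₊₁ = dₖaₖ − mₖ, dₖ₊₁ = (n − mₖ₊₁²)/dₖ, aₖ₊₁ = ⌊(a₀+mₖ₊₁)/dₖ₊₁⌋:
  k=1: m=9, d=6, a=3
  k=2: m=9, d=1, a=18
d=1 and a=2a₀=18 at k=2, so the next step gives (m, d) = (9, 6) again — its k=1 value — and the period has length 2.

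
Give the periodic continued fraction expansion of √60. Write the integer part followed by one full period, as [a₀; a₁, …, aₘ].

[7; 1, 2, 1, 14]

a₀ = ⌊√60⌋ = 7.
With m₀=0, d₀=1 and mₖ₊₁ = dₖaₖ − mₖ, dₖ₊₁ = (n − mₖ₊₁²)/dₖ, aₖ₊₁ = ⌊(a₀+mₖ₊₁)/dₖ₊₁⌋:
  k=1: m=7, d=11, a=1
  k=2: m=4, d=4, a=2
  k=3: m=4, d=11, a=1
  k=4: m=7, d=1, a=14
d=1 and a=2a₀=14 at k=4, so the next step gives (m, d) = (7, 11) again — its k=1 value — and the period has length 4.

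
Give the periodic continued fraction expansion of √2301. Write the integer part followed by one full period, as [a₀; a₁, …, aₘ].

a₀ = ⌊√2301⌋ = 47.

[47; 1, 30, 1, 94]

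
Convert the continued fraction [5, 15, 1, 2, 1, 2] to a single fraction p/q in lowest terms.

876/173

Fold from the inside: start with 2/1.
  1 + 1/2 = 3/2
  2 + 2/3 = 8/3
  1 + 3/8 = 11/8
  15 + 8/11 = 173/11
  5 + 11/173 = 876/173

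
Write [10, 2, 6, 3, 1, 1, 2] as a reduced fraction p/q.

2553/244

Fold from the inside: start with 2/1.
  1 + 1/2 = 3/2
  1 + 2/3 = 5/3
  3 + 3/5 = 18/5
  6 + 5/18 = 113/18
  2 + 18/113 = 244/113
  10 + 113/244 = 2553/244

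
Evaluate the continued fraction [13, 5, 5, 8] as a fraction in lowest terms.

2810/213

Fold from the inside: start with 8/1.
  5 + 1/8 = 41/8
  5 + 8/41 = 213/41
  13 + 41/213 = 2810/213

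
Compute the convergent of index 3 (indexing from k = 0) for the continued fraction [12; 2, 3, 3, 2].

286/23

Using pₖ = aₖpₖ₋₁ + pₖ₋₂, qₖ = aₖqₖ₋₁ + qₖ₋₂ (with p₋₁=1, p₋₂=0, q₋₁=0, q₋₂=1):
  k=0: a=12, p=12, q=1
  k=1: a=2, p=25, q=2
  k=2: a=3, p=87, q=7
  k=3: a=3, p=286, q=23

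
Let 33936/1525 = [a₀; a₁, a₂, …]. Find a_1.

3

33936 = 22·1525 + 386   →  a_0 = 22
1525 = 3·386 + 367   →  a_1 = 3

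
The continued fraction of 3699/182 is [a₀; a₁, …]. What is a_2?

3699 = 20·182 + 59   →  a_0 = 20
182 = 3·59 + 5   →  a_1 = 3
59 = 11·5 + 4   →  a_2 = 11

11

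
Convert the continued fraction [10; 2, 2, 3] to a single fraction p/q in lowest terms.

Fold from the inside: start with 3/1.
  2 + 1/3 = 7/3
  2 + 3/7 = 17/7
  10 + 7/17 = 177/17

177/17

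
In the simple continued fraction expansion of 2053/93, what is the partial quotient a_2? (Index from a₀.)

3

2053 = 22·93 + 7   →  a_0 = 22
93 = 13·7 + 2   →  a_1 = 13
7 = 3·2 + 1   →  a_2 = 3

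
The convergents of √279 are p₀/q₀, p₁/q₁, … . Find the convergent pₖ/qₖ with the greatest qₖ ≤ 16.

167/10

√279 = [16; 1, 2, 2, 1, 2, 2, 1, 32, …] (period length 8).
Convergents:
  p_0/q_0 = 16/1
  p_1/q_1 = 17/1
  p_2/q_2 = 50/3
  p_3/q_3 = 117/7
  p_4/q_4 = 167/10
  p_5/q_5 = 451/27
q_4 = 10 ≤ 16 < 27 = q_5, so the answer is 167/10.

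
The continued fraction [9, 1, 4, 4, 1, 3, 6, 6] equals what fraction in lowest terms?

37457/3819

Fold from the inside: start with 6/1.
  6 + 1/6 = 37/6
  3 + 6/37 = 117/37
  1 + 37/117 = 154/117
  4 + 117/154 = 733/154
  4 + 154/733 = 3086/733
  1 + 733/3086 = 3819/3086
  9 + 3086/3819 = 37457/3819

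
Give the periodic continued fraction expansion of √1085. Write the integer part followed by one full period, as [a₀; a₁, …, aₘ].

[32; 1, 15, 2, 15, 1, 64]

a₀ = ⌊√1085⌋ = 32.
With m₀=0, d₀=1 and mₖ₊₁ = dₖaₖ − mₖ, dₖ₊₁ = (n − mₖ₊₁²)/dₖ, aₖ₊₁ = ⌊(a₀+mₖ₊₁)/dₖ₊₁⌋:
  k=1: m=32, d=61, a=1
  k=2: m=29, d=4, a=15
  k=3: m=31, d=31, a=2
  k=4: m=31, d=4, a=15
  k=5: m=29, d=61, a=1
  k=6: m=32, d=1, a=64
d=1 and a=2a₀=64 at k=6, so the next step gives (m, d) = (32, 61) again — its k=1 value — and the period has length 6.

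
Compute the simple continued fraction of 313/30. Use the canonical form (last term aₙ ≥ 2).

313 = 10·30 + 13
30 = 2·13 + 4
13 = 3·4 + 1
4 = 4·1 + 0  (stop)
So 313/30 = [10; 2, 3, 4].

[10; 2, 3, 4]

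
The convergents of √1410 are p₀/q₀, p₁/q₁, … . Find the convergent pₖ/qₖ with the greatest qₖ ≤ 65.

751/20

√1410 = [37; 1, 1, 4, 1, 1, 74, …] (period length 6).
Convergents:
  p_0/q_0 = 37/1
  p_1/q_1 = 38/1
  p_2/q_2 = 75/2
  p_3/q_3 = 338/9
  p_4/q_4 = 413/11
  p_5/q_5 = 751/20
  p_6/q_6 = 55987/1491
q_5 = 20 ≤ 65 < 1491 = q_6, so the answer is 751/20.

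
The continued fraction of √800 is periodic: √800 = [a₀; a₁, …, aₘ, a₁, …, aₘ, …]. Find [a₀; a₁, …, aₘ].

a₀ = ⌊√800⌋ = 28.
With m₀=0, d₀=1 and mₖ₊₁ = dₖaₖ − mₖ, dₖ₊₁ = (n − mₖ₊₁²)/dₖ, aₖ₊₁ = ⌊(a₀+mₖ₊₁)/dₖ₊₁⌋:
  k=1: m=28, d=16, a=3
  k=2: m=20, d=25, a=1
  k=3: m=5, d=31, a=1
  k=4: m=26, d=4, a=13
  k=5: m=26, d=31, a=1
  k=6: m=5, d=25, a=1
  k=7: m=20, d=16, a=3
  k=8: m=28, d=1, a=56
d=1 and a=2a₀=56 at k=8, so the next step gives (m, d) = (28, 16) again — its k=1 value — and the period has length 8.

[28; 3, 1, 1, 13, 1, 1, 3, 56]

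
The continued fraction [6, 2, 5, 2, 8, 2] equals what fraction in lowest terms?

Using pₖ = aₖpₖ₋₁ + pₖ₋₂ and qₖ = aₖqₖ₋₁ + qₖ₋₂:
  k=0: a=6, p=6, q=1
  k=1: a=2, p=13, q=2
  k=2: a=5, p=71, q=11
  k=3: a=2, p=155, q=24
  k=4: a=8, p=1311, q=203
  k=5: a=2, p=2777, q=430

2777/430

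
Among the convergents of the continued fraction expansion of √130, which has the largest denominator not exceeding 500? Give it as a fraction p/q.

√130 = [11; 2, 2, 22, …] (period length 3).
Convergents:
  p_0/q_0 = 11/1
  p_1/q_1 = 23/2
  p_2/q_2 = 57/5
  p_3/q_3 = 1277/112
  p_4/q_4 = 2611/229
  p_5/q_5 = 6499/570
q_4 = 229 ≤ 500 < 570 = q_5, so the answer is 2611/229.

2611/229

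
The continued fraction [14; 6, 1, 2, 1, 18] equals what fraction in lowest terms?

7159/506

Fold from the inside: start with 18/1.
  1 + 1/18 = 19/18
  2 + 18/19 = 56/19
  1 + 19/56 = 75/56
  6 + 56/75 = 506/75
  14 + 75/506 = 7159/506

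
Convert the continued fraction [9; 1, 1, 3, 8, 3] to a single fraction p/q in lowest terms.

Fold from the inside: start with 3/1.
  8 + 1/3 = 25/3
  3 + 3/25 = 78/25
  1 + 25/78 = 103/78
  1 + 78/103 = 181/103
  9 + 103/181 = 1732/181

1732/181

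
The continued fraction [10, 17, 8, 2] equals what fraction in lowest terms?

Using pₖ = aₖpₖ₋₁ + pₖ₋₂ and qₖ = aₖqₖ₋₁ + qₖ₋₂:
  k=0: a=10, p=10, q=1
  k=1: a=17, p=171, q=17
  k=2: a=8, p=1378, q=137
  k=3: a=2, p=2927, q=291

2927/291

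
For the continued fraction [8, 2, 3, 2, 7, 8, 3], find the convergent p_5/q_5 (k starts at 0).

8167/968

Using pₖ = aₖpₖ₋₁ + pₖ₋₂, qₖ = aₖqₖ₋₁ + qₖ₋₂ (with p₋₁=1, p₋₂=0, q₋₁=0, q₋₂=1):
  k=0: a=8, p=8, q=1
  k=1: a=2, p=17, q=2
  k=2: a=3, p=59, q=7
  k=3: a=2, p=135, q=16
  k=4: a=7, p=1004, q=119
  k=5: a=8, p=8167, q=968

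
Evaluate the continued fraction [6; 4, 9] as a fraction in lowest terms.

Fold from the inside: start with 9/1.
  4 + 1/9 = 37/9
  6 + 9/37 = 231/37

231/37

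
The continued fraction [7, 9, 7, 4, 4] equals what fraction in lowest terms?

Fold from the inside: start with 4/1.
  4 + 1/4 = 17/4
  7 + 4/17 = 123/17
  9 + 17/123 = 1124/123
  7 + 123/1124 = 7991/1124

7991/1124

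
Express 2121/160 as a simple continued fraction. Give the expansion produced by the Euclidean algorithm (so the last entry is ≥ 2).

2121 = 13·160 + 41
160 = 3·41 + 37
41 = 1·37 + 4
37 = 9·4 + 1
4 = 4·1 + 0  (stop)
So 2121/160 = [13; 3, 1, 9, 4].

[13; 3, 1, 9, 4]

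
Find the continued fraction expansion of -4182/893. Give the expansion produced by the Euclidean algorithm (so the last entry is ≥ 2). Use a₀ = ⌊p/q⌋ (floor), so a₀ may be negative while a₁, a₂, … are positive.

[-5; 3, 6, 2, 3, 6]

-4182 = -5×893 + 283
893 = 3×283 + 44
283 = 6×44 + 19
44 = 2×19 + 6
19 = 3×6 + 1
6 = 6×1 + 0  (stop)
So -4182/893 = [-5; 3, 6, 2, 3, 6].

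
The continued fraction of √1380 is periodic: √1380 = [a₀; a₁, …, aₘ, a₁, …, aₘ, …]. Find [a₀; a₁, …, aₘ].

a₀ = ⌊√1380⌋ = 37.
With m₀=0, d₀=1 and mₖ₊₁ = dₖaₖ − mₖ, dₖ₊₁ = (n − mₖ₊₁²)/dₖ, aₖ₊₁ = ⌊(a₀+mₖ₊₁)/dₖ₊₁⌋:
  k=1: m=37, d=11, a=6
  k=2: m=29, d=49, a=1
  k=3: m=20, d=20, a=2
  k=4: m=20, d=49, a=1
  k=5: m=29, d=11, a=6
  k=6: m=37, d=1, a=74
d=1 and a=2a₀=74 at k=6, so the next step gives (m, d) = (37, 11) again — its k=1 value — and the period has length 6.

[37; 6, 1, 2, 1, 6, 74]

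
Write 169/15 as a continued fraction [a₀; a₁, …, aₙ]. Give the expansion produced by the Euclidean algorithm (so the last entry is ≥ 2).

[11; 3, 1, 3]

169 = 11×15 + 4
15 = 3×4 + 3
4 = 1×3 + 1
3 = 3×1 + 0  (stop)
So 169/15 = [11; 3, 1, 3].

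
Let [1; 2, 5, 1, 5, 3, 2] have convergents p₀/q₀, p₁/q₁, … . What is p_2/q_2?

16/11

Using pₖ = aₖpₖ₋₁ + pₖ₋₂, qₖ = aₖqₖ₋₁ + qₖ₋₂ (with p₋₁=1, p₋₂=0, q₋₁=0, q₋₂=1):
  k=0: a=1, p=1, q=1
  k=1: a=2, p=3, q=2
  k=2: a=5, p=16, q=11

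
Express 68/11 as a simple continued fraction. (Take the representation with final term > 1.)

[6; 5, 2]

68 = 6×11 + 2
11 = 5×2 + 1
2 = 2×1 + 0  (stop)
So 68/11 = [6; 5, 2].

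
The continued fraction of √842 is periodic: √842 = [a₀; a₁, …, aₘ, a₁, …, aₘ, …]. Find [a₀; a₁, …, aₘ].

[29; 58]

a₀ = ⌊√842⌋ = 29.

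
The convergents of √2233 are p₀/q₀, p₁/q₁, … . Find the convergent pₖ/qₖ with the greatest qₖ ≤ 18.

√2233 = [47; 3, 1, 12, 1, 3, 94, …] (period length 6).
Convergents:
  p_0/q_0 = 47/1
  p_1/q_1 = 142/3
  p_2/q_2 = 189/4
  p_3/q_3 = 2410/51
q_2 = 4 ≤ 18 < 51 = q_3, so the answer is 189/4.

189/4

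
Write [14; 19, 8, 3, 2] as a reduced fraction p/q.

15584/1109

Fold from the inside: start with 2/1.
  3 + 1/2 = 7/2
  8 + 2/7 = 58/7
  19 + 7/58 = 1109/58
  14 + 58/1109 = 15584/1109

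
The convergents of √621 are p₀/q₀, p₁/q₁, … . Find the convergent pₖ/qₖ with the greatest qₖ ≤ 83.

623/25

√621 = [24; 1, 11, 2, 11, 1, 48, …] (period length 6).
Convergents:
  p_0/q_0 = 24/1
  p_1/q_1 = 25/1
  p_2/q_2 = 299/12
  p_3/q_3 = 623/25
  p_4/q_4 = 7152/287
q_3 = 25 ≤ 83 < 287 = q_4, so the answer is 623/25.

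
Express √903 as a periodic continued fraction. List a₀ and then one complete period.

a₀ = ⌊√903⌋ = 30.
With m₀=0, d₀=1 and mₖ₊₁ = dₖaₖ − mₖ, dₖ₊₁ = (n − mₖ₊₁²)/dₖ, aₖ₊₁ = ⌊(a₀+mₖ₊₁)/dₖ₊₁⌋:
  k=1: m=30, d=3, a=20
  k=2: m=30, d=1, a=60
d=1 and a=2a₀=60 at k=2, so the next step gives (m, d) = (30, 3) again — its k=1 value — and the period has length 2.

[30; 20, 60]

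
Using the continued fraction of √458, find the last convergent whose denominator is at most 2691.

√458 = [21; 2, 2, 42, …] (period length 3).
Convergents:
  p_0/q_0 = 21/1
  p_1/q_1 = 43/2
  p_2/q_2 = 107/5
  p_3/q_3 = 4537/212
  p_4/q_4 = 9181/429
  p_5/q_5 = 22899/1070
  p_6/q_6 = 970939/45369
q_5 = 1070 ≤ 2691 < 45369 = q_6, so the answer is 22899/1070.

22899/1070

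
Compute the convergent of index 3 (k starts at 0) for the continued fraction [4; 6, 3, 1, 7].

Using pₖ = aₖpₖ₋₁ + pₖ₋₂, qₖ = aₖqₖ₋₁ + qₖ₋₂ (with p₋₁=1, p₋₂=0, q₋₁=0, q₋₂=1):
  k=0: a=4, p=4, q=1
  k=1: a=6, p=25, q=6
  k=2: a=3, p=79, q=19
  k=3: a=1, p=104, q=25

104/25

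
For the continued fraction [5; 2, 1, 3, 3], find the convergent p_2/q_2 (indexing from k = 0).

Using pₖ = aₖpₖ₋₁ + pₖ₋₂, qₖ = aₖqₖ₋₁ + qₖ₋₂ (with p₋₁=1, p₋₂=0, q₋₁=0, q₋₂=1):
  k=0: a=5, p=5, q=1
  k=1: a=2, p=11, q=2
  k=2: a=1, p=16, q=3

16/3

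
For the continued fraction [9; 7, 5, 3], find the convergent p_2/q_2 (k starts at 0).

329/36

Using pₖ = aₖpₖ₋₁ + pₖ₋₂, qₖ = aₖqₖ₋₁ + qₖ₋₂ (with p₋₁=1, p₋₂=0, q₋₁=0, q₋₂=1):
  k=0: a=9, p=9, q=1
  k=1: a=7, p=64, q=7
  k=2: a=5, p=329, q=36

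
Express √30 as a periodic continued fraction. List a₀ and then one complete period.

[5; 2, 10]

a₀ = ⌊√30⌋ = 5.
With m₀=0, d₀=1 and mₖ₊₁ = dₖaₖ − mₖ, dₖ₊₁ = (n − mₖ₊₁²)/dₖ, aₖ₊₁ = ⌊(a₀+mₖ₊₁)/dₖ₊₁⌋:
  k=1: m=5, d=5, a=2
  k=2: m=5, d=1, a=10
d=1 and a=2a₀=10 at k=2, so the next step gives (m, d) = (5, 5) again — its k=1 value — and the period has length 2.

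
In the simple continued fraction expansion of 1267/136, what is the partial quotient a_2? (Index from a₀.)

1267 = 9·136 + 43   →  a_0 = 9
136 = 3·43 + 7   →  a_1 = 3
43 = 6·7 + 1   →  a_2 = 6

6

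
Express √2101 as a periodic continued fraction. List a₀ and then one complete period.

a₀ = ⌊√2101⌋ = 45.
With m₀=0, d₀=1 and mₖ₊₁ = dₖaₖ − mₖ, dₖ₊₁ = (n − mₖ₊₁²)/dₖ, aₖ₊₁ = ⌊(a₀+mₖ₊₁)/dₖ₊₁⌋:
  k=1: m=45, d=76, a=1
  k=2: m=31, d=15, a=5
  k=3: m=44, d=11, a=8
  k=4: m=44, d=15, a=5
  k=5: m=31, d=76, a=1
  k=6: m=45, d=1, a=90
d=1 and a=2a₀=90 at k=6, so the next step gives (m, d) = (45, 76) again — its k=1 value — and the period has length 6.

[45; 1, 5, 8, 5, 1, 90]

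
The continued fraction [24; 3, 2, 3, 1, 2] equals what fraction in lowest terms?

Using pₖ = aₖpₖ₋₁ + pₖ₋₂ and qₖ = aₖqₖ₋₁ + qₖ₋₂:
  k=0: a=24, p=24, q=1
  k=1: a=3, p=73, q=3
  k=2: a=2, p=170, q=7
  k=3: a=3, p=583, q=24
  k=4: a=1, p=753, q=31
  k=5: a=2, p=2089, q=86

2089/86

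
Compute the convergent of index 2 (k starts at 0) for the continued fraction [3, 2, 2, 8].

Using pₖ = aₖpₖ₋₁ + pₖ₋₂, qₖ = aₖqₖ₋₁ + qₖ₋₂ (with p₋₁=1, p₋₂=0, q₋₁=0, q₋₂=1):
  k=0: a=3, p=3, q=1
  k=1: a=2, p=7, q=2
  k=2: a=2, p=17, q=5

17/5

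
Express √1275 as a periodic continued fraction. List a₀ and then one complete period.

a₀ = ⌊√1275⌋ = 35.
With m₀=0, d₀=1 and mₖ₊₁ = dₖaₖ − mₖ, dₖ₊₁ = (n − mₖ₊₁²)/dₖ, aₖ₊₁ = ⌊(a₀+mₖ₊₁)/dₖ₊₁⌋:
  k=1: m=35, d=50, a=1
  k=2: m=15, d=21, a=2
  k=3: m=27, d=26, a=2
  k=4: m=25, d=25, a=2
  k=5: m=25, d=26, a=2
  k=6: m=27, d=21, a=2
  k=7: m=15, d=50, a=1
  k=8: m=35, d=1, a=70
d=1 and a=2a₀=70 at k=8, so the next step gives (m, d) = (35, 50) again — its k=1 value — and the period has length 8.

[35; 1, 2, 2, 2, 2, 2, 1, 70]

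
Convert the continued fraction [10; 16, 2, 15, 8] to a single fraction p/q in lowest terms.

41460/4121

Using pₖ = aₖpₖ₋₁ + pₖ₋₂ and qₖ = aₖqₖ₋₁ + qₖ₋₂:
  k=0: a=10, p=10, q=1
  k=1: a=16, p=161, q=16
  k=2: a=2, p=332, q=33
  k=3: a=15, p=5141, q=511
  k=4: a=8, p=41460, q=4121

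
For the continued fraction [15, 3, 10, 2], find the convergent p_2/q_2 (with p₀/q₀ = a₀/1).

475/31

Using pₖ = aₖpₖ₋₁ + pₖ₋₂, qₖ = aₖqₖ₋₁ + qₖ₋₂ (with p₋₁=1, p₋₂=0, q₋₁=0, q₋₂=1):
  k=0: a=15, p=15, q=1
  k=1: a=3, p=46, q=3
  k=2: a=10, p=475, q=31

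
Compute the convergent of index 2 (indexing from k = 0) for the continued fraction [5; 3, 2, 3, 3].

Using pₖ = aₖpₖ₋₁ + pₖ₋₂, qₖ = aₖqₖ₋₁ + qₖ₋₂ (with p₋₁=1, p₋₂=0, q₋₁=0, q₋₂=1):
  k=0: a=5, p=5, q=1
  k=1: a=3, p=16, q=3
  k=2: a=2, p=37, q=7

37/7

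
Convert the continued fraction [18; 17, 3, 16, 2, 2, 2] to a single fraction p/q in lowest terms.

Using pₖ = aₖpₖ₋₁ + pₖ₋₂ and qₖ = aₖqₖ₋₁ + qₖ₋₂:
  k=0: a=18, p=18, q=1
  k=1: a=17, p=307, q=17
  k=2: a=3, p=939, q=52
  k=3: a=16, p=15331, q=849
  k=4: a=2, p=31601, q=1750
  k=5: a=2, p=78533, q=4349
  k=6: a=2, p=188667, q=10448

188667/10448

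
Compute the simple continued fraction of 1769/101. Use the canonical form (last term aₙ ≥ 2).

[17; 1, 1, 16, 3]

1769 = 17·101 + 52
101 = 1·52 + 49
52 = 1·49 + 3
49 = 16·3 + 1
3 = 3·1 + 0  (stop)
So 1769/101 = [17; 1, 1, 16, 3].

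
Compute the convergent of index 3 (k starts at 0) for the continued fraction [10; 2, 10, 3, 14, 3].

681/65

Using pₖ = aₖpₖ₋₁ + pₖ₋₂, qₖ = aₖqₖ₋₁ + qₖ₋₂ (with p₋₁=1, p₋₂=0, q₋₁=0, q₋₂=1):
  k=0: a=10, p=10, q=1
  k=1: a=2, p=21, q=2
  k=2: a=10, p=220, q=21
  k=3: a=3, p=681, q=65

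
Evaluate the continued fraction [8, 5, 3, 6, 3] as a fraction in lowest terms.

Fold from the inside: start with 3/1.
  6 + 1/3 = 19/3
  3 + 3/19 = 60/19
  5 + 19/60 = 319/60
  8 + 60/319 = 2612/319

2612/319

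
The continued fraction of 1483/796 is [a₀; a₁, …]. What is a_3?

1483 = 1·796 + 687   →  a_0 = 1
796 = 1·687 + 109   →  a_1 = 1
687 = 6·109 + 33   →  a_2 = 6
109 = 3·33 + 10   →  a_3 = 3

3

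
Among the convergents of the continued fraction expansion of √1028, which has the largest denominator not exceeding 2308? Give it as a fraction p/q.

√1028 = [32; 16, 64, …] (period length 2).
Convergents:
  p_0/q_0 = 32/1
  p_1/q_1 = 513/16
  p_2/q_2 = 32864/1025
  p_3/q_3 = 526337/16416
q_2 = 1025 ≤ 2308 < 16416 = q_3, so the answer is 32864/1025.

32864/1025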